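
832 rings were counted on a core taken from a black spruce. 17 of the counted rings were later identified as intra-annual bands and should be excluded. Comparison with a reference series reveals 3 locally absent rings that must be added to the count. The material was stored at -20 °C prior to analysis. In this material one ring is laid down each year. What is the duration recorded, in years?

818 years

True ring count = 832 − 17 + 3 = 818.
At one ring per year, that is 818 years.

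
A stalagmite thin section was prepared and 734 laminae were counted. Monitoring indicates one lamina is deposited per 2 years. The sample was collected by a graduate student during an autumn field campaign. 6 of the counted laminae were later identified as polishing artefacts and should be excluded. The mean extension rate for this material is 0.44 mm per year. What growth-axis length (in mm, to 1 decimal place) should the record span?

Correcting the raw count gives 734 − 6 = 728 true laminae.
728 laminae at 2 years each span 728 × 2 = 1456 years.
Predicted length = 0.44 mm/year × 1456 years = 640.6 mm.

640.6 mm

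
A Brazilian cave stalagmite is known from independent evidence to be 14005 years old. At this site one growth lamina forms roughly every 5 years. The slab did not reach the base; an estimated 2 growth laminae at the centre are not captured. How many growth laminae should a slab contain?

At 5 years per growth lamina, 14005 / 5 = 2801 growth laminae are expected.
Subtracting the 2 growth laminae not captured gives 2801 − 2 = 2799 growth laminae in the record.

2799 growth laminae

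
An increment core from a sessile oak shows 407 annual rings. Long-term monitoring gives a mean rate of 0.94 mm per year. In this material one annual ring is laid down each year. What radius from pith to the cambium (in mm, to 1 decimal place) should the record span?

407 years of growth are recorded.
Length ≈ 0.94 × 407 = 382.6 mm.

382.6 mm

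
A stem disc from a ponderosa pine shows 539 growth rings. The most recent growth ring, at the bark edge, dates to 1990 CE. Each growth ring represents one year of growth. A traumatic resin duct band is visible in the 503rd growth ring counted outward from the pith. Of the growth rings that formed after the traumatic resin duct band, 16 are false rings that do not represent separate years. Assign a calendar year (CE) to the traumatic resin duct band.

1970 CE

The traumatic resin duct band sits at growth ring 503 from the pith, so 539 − 503 = 36 growth rings formed after it.
Excluding 16 false growth rings: 36 − 16 = 20.
The growth ring at the bark edge is 1990 CE, so the traumatic resin duct band dates to 1990 − 20 = 1970 CE.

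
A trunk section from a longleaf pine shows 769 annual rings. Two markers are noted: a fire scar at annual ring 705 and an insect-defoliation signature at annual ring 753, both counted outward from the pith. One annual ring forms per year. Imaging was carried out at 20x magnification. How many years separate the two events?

The two markers are separated by 753 − 705 = 48 annual rings.
At one annual ring per year, 48 years elapsed between them.

48 years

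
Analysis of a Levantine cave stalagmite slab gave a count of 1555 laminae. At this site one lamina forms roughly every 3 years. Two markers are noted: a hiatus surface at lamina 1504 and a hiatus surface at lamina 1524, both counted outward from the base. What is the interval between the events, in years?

60 yr

The two markers are separated by 1524 − 1504 = 20 laminae.
20 laminae at 3 years each span 20 × 3 = 60 years.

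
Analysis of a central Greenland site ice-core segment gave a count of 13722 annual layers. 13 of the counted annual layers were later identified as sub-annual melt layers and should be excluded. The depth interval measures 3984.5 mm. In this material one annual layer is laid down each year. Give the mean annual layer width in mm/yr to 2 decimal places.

0.29 mm/yr

Correcting the raw count gives 13722 − 13 = 13709 true annual layers.
Mean rate = 3984.5 mm / 13709 years ≈ 0.29 mm/yr.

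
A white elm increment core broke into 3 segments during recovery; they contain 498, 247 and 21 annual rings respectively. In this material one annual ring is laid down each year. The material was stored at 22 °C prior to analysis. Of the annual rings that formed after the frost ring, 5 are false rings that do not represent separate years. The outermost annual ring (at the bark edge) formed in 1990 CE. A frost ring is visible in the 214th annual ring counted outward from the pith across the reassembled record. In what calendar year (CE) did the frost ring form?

Total annual rings = 498 + 247 + 21 = 766.
The frost ring sits at annual ring 214 from the pith, so 766 − 214 = 552 annual rings formed after it.
Removing the 5 false annual rings leaves 552 − 5 = 547 true annual rings beyond the frost ring.
Counting back 547 years from 1990 CE places the frost ring in 1990 − 547 = 1443 CE.

1443 CE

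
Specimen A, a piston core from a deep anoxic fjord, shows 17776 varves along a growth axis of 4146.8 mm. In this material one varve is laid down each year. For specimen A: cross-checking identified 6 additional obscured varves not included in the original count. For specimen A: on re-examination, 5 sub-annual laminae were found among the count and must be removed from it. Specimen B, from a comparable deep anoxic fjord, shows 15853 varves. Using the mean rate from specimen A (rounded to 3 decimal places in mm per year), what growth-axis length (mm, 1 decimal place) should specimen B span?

3693.7 mm

Specimen A: true varve count = 17776 − 5 + 6 = 17777.
A: Mean rate = 4146.8 mm / 17777 years ≈ 0.233 mm/yr.
B's length ≈ 0.233 × 15853 = 3693.7 mm.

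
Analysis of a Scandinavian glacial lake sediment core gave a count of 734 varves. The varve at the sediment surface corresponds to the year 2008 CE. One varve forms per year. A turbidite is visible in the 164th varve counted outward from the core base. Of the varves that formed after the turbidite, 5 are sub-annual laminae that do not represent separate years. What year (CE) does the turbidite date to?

The turbidite sits at varve 164 from the core base, so 734 − 164 = 570 varves formed after it.
Excluding 5 false varves: 570 − 5 = 565.
Counting back 565 years from 2008 CE places the turbidite in 2008 − 565 = 1443 CE.

1443 CE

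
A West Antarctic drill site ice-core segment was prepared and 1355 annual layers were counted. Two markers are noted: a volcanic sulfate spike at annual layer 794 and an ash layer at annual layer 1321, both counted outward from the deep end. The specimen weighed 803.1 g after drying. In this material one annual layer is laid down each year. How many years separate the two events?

527 years

1321 − 794 = 527 annual layers lie between the two events.
One annual layer per year makes the interval 527 years.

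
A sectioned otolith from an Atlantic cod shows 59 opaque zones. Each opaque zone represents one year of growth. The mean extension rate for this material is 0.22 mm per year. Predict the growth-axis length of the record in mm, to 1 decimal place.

59 years of growth are recorded.
Length ≈ 0.22 × 59 = 13.0 mm.

13.0 mm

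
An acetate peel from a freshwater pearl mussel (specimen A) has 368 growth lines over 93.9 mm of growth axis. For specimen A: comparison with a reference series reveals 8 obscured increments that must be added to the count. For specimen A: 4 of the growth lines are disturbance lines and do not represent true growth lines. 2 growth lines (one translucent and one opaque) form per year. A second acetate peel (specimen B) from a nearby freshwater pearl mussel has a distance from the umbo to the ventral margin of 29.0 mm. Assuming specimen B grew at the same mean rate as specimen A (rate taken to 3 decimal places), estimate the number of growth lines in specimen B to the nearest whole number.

115 growth lines

Specimen A: correcting the raw count gives 368 − 4 + 8 = 372 true growth lines.
Specimen A: 372 growth lines at 2 per year is 372 / 2 = 186 years.
A: Mean rate = 93.9 mm / 186 years ≈ 0.505 mm/year.
B spans 29.0 / 0.505 = 57.43 years; at 2 growth lines per year that is 57.43 × 2 ≈ 115 growth lines.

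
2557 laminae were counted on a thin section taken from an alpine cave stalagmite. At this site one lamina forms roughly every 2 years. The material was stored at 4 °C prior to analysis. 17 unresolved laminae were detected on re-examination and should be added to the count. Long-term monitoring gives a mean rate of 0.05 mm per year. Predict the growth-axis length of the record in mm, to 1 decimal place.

257.4 mm

True lamina count = 2557 + 17 = 2574.
2574 laminae at 2 years each span 2574 × 2 = 5148 years.
5148 years at 0.05 mm/year gives 0.05 × 5148 = 257.4 mm.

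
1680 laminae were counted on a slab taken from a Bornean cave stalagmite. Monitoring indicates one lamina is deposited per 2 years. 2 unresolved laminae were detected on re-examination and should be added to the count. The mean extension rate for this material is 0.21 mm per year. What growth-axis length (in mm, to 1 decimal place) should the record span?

706.4 mm

True lamina count = 1680 + 2 = 1682.
At 2 years per lamina, 1682 × 2 = 3364 years.
3364 years at 0.21 mm/year gives 0.21 × 3364 = 706.4 mm.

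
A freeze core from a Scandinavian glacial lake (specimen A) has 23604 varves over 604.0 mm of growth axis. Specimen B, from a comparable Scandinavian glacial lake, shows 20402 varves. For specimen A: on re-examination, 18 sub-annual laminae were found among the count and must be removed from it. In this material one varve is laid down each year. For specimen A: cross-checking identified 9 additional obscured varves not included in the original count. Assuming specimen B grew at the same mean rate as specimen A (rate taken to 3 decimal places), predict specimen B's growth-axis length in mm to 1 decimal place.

530.5 mm

Specimen A: correcting the raw count gives 23604 − 18 + 9 = 23595 true varves.
A: Mean rate = 604.0 mm / 23595 years ≈ 0.026 mm per year.
B's length ≈ 0.026 × 20402 = 530.5 mm.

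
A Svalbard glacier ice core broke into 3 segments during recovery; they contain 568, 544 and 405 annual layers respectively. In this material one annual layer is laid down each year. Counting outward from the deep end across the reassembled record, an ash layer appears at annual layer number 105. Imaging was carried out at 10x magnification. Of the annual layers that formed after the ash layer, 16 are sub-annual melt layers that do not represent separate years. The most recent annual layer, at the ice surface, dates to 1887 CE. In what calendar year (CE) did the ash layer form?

491 CE

Total annual layers = 568 + 544 + 405 = 1517.
1517 − 105 = 1412 annual layers lie beyond the ash layer toward the ice surface.
1412 − 16 false = 1396 true annual layers after the ash layer.
1887 − 1396 = 491 CE.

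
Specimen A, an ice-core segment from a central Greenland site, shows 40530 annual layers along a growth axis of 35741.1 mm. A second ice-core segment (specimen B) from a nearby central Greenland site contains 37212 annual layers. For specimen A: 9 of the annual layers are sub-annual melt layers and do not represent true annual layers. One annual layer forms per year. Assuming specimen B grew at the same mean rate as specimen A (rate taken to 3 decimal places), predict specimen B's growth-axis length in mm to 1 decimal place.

32821.0 mm

Specimen A: true annual layer count = 40530 − 9 = 40521.
A: 35741.1 mm over 40521 years gives 35741.1 / 40521 ≈ 0.882 mm per year.
Length of B = 0.882 × 37212 = 32821.0 mm.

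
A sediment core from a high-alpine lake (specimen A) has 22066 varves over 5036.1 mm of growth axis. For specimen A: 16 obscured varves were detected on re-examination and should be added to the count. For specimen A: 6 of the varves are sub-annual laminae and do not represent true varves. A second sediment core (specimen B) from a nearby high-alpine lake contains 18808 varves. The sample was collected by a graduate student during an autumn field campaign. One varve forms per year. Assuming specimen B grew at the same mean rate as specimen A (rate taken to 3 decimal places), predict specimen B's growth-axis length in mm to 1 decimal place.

Specimen A: adjusted count: 22066 − 6 + 16 = 22076 varves.
A: 5036.1 mm over 22076 years gives 5036.1 / 22076 ≈ 0.228 mm per year.
B's length ≈ 0.228 × 18808 = 4288.2 mm.

4288.2 mm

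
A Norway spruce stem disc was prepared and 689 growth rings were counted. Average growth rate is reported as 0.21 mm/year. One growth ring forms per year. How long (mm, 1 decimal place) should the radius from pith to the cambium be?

144.7 mm

689 years of growth are recorded.
Length ≈ 0.21 × 689 = 144.7 mm.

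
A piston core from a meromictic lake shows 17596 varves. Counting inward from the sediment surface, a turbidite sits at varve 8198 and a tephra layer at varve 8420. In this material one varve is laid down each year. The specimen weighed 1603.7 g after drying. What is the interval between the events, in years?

222 years

Separation: 8420 − 8198 = 222 varves.
That is 222 years at one varve per year.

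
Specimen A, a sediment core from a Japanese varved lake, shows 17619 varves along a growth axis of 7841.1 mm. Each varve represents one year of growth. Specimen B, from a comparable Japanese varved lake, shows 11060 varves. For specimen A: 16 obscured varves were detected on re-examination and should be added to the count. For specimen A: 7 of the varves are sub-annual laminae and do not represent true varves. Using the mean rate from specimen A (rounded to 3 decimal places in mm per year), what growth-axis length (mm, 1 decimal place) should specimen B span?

Specimen A: adjusted count: 17619 − 7 + 16 = 17628 varves.
A: Mean rate = 7841.1 mm / 17628 years ≈ 0.445 mm per year.
For B, 0.445 mm/year × 11060 years = 4921.7 mm.

4921.7 mm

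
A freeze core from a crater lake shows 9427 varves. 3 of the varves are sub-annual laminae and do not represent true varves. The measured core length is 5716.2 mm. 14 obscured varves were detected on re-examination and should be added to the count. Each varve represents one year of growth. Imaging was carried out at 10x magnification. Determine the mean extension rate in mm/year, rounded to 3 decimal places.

After corrections the count is 9427 − 3 + 14 = 9438 varves.
Extension rate ≈ 5716.2 / 9438 = 0.606 mm/year.

0.606 mm/year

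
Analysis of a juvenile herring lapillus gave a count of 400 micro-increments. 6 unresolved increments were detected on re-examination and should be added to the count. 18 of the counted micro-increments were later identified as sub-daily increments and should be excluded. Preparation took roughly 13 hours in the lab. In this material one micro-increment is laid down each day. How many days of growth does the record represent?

388 days

After corrections the count is 400 − 18 + 6 = 388 micro-increments.
One micro-increment per day makes the duration 388 days.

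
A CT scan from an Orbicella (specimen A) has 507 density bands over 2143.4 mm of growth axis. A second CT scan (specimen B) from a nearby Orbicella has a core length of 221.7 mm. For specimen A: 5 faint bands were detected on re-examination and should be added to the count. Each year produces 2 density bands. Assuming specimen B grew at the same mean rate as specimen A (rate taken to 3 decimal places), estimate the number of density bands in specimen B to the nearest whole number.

Specimen A: after corrections the count is 507 + 5 = 512 density bands.
Specimen A: 512 density bands at 2 per year is 512 / 2 = 256 years.
A: Mean rate = 2143.4 mm / 256 years ≈ 8.373 mm/yr.
B spans 221.7 / 8.373 = 26.48 years; at 2 density bands per year that is 26.48 × 2 ≈ 53 density bands.

53 density bands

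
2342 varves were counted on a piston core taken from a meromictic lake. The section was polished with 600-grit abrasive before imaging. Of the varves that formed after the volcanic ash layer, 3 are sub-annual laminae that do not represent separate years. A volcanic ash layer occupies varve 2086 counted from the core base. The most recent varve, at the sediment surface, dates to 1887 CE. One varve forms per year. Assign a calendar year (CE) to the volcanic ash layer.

Between varve 2086 and the sediment surface there are 2342 − 2086 = 256 varves.
Removing the 3 false varves leaves 256 − 3 = 253 true varves beyond the volcanic ash layer.
The varve at the sediment surface is 1887 CE, so the volcanic ash layer dates to 1887 − 253 = 1634 CE.

1634 CE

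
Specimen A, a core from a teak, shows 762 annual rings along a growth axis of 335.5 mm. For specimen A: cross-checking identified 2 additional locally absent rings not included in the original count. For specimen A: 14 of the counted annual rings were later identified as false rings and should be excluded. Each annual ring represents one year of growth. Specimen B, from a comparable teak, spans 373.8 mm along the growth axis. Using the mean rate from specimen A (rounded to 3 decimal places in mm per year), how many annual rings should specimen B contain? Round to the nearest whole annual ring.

836 annual rings

Specimen A: adjusted count: 762 − 14 + 2 = 750 annual rings.
A: 335.5 mm over 750 years gives 335.5 / 750 ≈ 0.447 mm/year.
Specimen B: 373.8 mm / 0.447 mm per year = 836.24 years ≈ 836 annual rings.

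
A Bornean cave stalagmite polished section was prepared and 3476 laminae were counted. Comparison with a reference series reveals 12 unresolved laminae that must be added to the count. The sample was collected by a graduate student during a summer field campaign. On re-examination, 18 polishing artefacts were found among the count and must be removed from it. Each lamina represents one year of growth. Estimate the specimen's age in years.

3470 yr

After corrections the count is 3476 − 18 + 12 = 3470 laminae.
At one lamina per year, that is 3470 years.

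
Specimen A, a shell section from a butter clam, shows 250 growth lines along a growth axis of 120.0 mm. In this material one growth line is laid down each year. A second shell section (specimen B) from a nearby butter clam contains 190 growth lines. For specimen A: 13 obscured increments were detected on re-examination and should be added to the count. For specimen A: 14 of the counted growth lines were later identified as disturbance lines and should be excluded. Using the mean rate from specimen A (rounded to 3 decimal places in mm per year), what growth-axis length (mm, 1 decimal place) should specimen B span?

Specimen A: true growth line count = 250 − 14 + 13 = 249.
A: Mean rate = 120.0 mm / 249 years ≈ 0.482 mm per year.
For B, 0.482 mm/year × 190 years = 91.6 mm.

91.6 mm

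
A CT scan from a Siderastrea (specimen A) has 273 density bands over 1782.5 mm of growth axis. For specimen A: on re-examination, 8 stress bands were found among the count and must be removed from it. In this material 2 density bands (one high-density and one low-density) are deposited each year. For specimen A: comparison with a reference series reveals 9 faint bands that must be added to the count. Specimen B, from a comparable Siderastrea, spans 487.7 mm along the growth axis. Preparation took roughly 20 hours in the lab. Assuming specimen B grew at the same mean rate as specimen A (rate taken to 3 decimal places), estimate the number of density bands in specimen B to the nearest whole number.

Specimen A: true density band count = 273 − 8 + 9 = 274.
Specimen A: dividing by 2 density bands per year: 274 / 2 = 137 years.
A: Mean rate = 1782.5 mm / 137 years ≈ 13.011 mm/yr.
B spans 487.7 / 13.011 = 37.48 years; at 2 density bands per year that is 37.48 × 2 ≈ 75 density bands.

75 density bands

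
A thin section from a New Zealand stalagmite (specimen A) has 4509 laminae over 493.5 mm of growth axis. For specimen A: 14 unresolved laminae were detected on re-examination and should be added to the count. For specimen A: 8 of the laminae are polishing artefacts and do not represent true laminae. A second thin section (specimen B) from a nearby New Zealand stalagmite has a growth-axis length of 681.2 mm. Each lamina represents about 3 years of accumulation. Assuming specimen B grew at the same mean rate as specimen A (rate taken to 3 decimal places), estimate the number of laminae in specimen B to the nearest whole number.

Specimen A: adjusted count: 4509 − 8 + 14 = 4515 laminae.
Specimen A: multiplying by 3 years per lamina: 4515 × 3 = 13545 years.
A: Mean rate = 493.5 mm / 13545 years ≈ 0.036 mm/year.
Specimen B: 681.2 mm / 0.036 mm per year = 18922.22 years; at 3 years per lamina that is 18922.22 / 3 ≈ 6307 laminae.

6307 laminae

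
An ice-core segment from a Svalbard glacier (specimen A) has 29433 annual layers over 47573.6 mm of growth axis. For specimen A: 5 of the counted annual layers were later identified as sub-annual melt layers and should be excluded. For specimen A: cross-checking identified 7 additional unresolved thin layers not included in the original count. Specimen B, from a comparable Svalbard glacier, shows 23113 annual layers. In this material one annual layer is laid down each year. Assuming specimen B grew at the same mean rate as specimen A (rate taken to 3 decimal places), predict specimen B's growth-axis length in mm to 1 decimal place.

Specimen A: adjusted count: 29433 − 5 + 7 = 29435 annual layers.
A: Extension rate ≈ 47573.6 / 29435 = 1.616 mm/yr.
For B, 1.616 mm/year × 23113 years = 37350.6 mm.

37350.6 mm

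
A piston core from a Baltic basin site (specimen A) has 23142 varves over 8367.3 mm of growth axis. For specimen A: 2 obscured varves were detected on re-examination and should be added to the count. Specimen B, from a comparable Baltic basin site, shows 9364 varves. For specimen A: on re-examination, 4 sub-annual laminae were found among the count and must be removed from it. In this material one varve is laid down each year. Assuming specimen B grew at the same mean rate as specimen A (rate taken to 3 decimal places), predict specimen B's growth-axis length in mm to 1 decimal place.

Specimen A: true varve count = 23142 − 4 + 2 = 23140.
A: Extension rate ≈ 8367.3 / 23140 = 0.362 mm/yr.
B's length ≈ 0.362 × 9364 = 3389.8 mm.

3389.8 mm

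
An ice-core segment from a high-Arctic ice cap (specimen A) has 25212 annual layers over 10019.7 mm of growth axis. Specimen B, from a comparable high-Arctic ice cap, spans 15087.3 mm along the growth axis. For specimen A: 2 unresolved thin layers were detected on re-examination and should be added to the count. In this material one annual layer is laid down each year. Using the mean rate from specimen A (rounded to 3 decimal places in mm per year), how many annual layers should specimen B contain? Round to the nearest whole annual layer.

38003 annual layers

Specimen A: adjusted count: 25212 + 2 = 25214 annual layers.
A: Mean rate = 10019.7 mm / 25214 years ≈ 0.397 mm per year.
B spans 15087.3 / 0.397 = 38003.27 years ≈ 38003 annual layers.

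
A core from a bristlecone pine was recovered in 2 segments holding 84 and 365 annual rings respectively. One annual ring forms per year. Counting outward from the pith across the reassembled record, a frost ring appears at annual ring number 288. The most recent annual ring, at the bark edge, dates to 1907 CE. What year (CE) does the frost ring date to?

Total annual rings = 84 + 365 = 449.
449 − 288 = 161 annual rings lie beyond the frost ring toward the bark edge.
1907 − 161 = 1746 CE.

1746 CE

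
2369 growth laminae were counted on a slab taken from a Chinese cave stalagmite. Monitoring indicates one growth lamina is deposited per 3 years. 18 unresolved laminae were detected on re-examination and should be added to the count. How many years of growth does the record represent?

Correcting the raw count gives 2369 + 18 = 2387 true growth laminae.
At 3 years per growth lamina, 2387 × 3 = 7161 years.

7161 years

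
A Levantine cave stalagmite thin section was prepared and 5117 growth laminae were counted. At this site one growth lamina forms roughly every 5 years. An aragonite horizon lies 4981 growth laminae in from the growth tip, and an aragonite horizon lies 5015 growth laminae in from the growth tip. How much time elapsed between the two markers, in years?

5015 − 4981 = 34 growth laminae lie between the two events.
Multiplying by 5 years per growth lamina: 34 × 5 = 170 years.

170 years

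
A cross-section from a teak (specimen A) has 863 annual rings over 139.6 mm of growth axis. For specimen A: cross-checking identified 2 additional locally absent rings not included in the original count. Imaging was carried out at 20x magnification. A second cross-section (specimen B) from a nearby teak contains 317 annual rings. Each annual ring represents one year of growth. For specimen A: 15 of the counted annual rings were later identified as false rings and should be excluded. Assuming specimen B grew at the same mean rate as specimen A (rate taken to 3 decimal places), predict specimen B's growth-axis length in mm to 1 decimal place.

Specimen A: adjusted count: 863 − 15 + 2 = 850 annual rings.
A: Mean rate = 139.6 mm / 850 years ≈ 0.164 mm/year.
B's length ≈ 0.164 × 317 = 52.0 mm.

52.0 mm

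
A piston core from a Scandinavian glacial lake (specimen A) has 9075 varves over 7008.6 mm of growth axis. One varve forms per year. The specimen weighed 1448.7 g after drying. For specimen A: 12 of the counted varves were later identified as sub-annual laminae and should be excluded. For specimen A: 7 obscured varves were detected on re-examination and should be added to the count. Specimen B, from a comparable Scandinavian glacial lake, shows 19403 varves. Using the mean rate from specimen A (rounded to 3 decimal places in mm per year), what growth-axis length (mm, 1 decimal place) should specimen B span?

14998.5 mm

Specimen A: correcting the raw count gives 9075 − 12 + 7 = 9070 true varves.
A: 7008.6 mm over 9070 years gives 7008.6 / 9070 ≈ 0.773 mm/yr.
For B, 0.773 mm/year × 19403 years = 14998.5 mm.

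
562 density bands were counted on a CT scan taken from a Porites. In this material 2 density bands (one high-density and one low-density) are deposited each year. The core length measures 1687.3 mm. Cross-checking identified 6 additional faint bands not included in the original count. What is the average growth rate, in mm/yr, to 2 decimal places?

5.94 mm/yr

Correcting the raw count gives 562 + 6 = 568 true density bands.
With 2 density bands per year, 568 / 2 = 284 years.
Mean rate = 1687.3 mm / 284 years ≈ 5.94 mm/yr.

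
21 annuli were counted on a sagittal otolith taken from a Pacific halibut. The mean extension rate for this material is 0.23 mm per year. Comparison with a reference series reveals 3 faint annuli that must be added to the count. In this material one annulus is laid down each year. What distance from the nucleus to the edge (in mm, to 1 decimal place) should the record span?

True annulus count = 21 + 3 = 24.
24 years at 0.23 mm/year gives 0.23 × 24 = 5.5 mm.

5.5 mm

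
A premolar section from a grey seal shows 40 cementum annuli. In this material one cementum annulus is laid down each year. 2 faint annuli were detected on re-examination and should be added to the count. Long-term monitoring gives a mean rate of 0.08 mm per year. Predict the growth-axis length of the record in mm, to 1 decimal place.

Correcting the raw count gives 40 + 2 = 42 true cementum annuli.
Length ≈ 0.08 × 42 = 3.4 mm.

3.4 mm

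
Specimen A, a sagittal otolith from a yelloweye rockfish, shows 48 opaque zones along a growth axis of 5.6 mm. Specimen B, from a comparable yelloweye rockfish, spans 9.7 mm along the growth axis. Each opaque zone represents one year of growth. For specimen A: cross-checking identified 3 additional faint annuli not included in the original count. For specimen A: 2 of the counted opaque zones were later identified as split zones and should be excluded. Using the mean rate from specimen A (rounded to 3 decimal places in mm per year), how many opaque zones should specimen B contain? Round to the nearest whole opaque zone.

85 opaque zones

Specimen A: adjusted count: 48 − 2 + 3 = 49 opaque zones.
A: Extension rate ≈ 5.6 / 49 = 0.114 mm per year.
For B, 9.7 / 0.114 = 85.09 years ≈ 85 opaque zones.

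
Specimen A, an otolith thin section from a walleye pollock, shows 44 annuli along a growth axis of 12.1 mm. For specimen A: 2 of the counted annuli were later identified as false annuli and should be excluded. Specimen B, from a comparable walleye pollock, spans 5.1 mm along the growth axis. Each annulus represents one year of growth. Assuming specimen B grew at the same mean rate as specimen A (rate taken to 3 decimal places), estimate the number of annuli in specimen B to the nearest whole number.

18 annuli

Specimen A: correcting the raw count gives 44 − 2 = 42 true annuli.
A: Mean rate = 12.1 mm / 42 years ≈ 0.288 mm/year.
B spans 5.1 / 0.288 = 17.71 years ≈ 18 annuli.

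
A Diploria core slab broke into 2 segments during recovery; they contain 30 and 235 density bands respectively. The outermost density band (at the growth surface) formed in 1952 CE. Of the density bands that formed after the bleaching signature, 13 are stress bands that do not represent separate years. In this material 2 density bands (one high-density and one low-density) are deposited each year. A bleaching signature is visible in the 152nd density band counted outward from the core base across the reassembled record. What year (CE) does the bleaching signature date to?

Total density bands = 30 + 235 = 265.
Between density band 152 and the growth surface there are 265 − 152 = 113 density bands.
Removing the 13 false density bands leaves 113 − 13 = 100 true density bands beyond the bleaching signature.
With 2 density bands per year, 100 / 2 = 50 years.
The density band at the growth surface is 1952 CE, so the bleaching signature dates to 1952 − 50 = 1902 CE.

1902 CE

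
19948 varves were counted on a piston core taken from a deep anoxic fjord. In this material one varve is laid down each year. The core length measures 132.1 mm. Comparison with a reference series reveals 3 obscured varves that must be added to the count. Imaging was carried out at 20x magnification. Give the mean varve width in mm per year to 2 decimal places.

0.01 mm per year

Correcting the raw count gives 19948 + 3 = 19951 true varves.
Extension rate ≈ 132.1 / 19951 = 0.01 mm per year.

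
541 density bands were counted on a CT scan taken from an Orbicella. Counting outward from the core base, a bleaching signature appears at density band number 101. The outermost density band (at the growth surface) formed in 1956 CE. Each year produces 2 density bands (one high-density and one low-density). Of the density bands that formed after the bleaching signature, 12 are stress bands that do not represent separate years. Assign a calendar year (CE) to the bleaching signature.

541 − 101 = 440 density bands lie beyond the bleaching signature toward the growth surface.
440 − 12 false = 428 true density bands after the bleaching signature.
Dividing by 2 density bands per year: 428 / 2 = 214 years.
Counting back 214 years from 1956 CE places the bleaching signature in 1956 − 214 = 1742 CE.

1742 CE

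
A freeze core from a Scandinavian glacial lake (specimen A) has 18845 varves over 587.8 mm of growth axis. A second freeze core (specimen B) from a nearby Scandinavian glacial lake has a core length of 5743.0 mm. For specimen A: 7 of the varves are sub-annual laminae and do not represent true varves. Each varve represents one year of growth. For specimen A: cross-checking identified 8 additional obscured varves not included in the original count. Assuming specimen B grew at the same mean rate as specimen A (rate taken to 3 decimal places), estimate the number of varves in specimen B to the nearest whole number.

185258 varves

Specimen A: true varve count = 18845 − 7 + 8 = 18846.
A: Extension rate ≈ 587.8 / 18846 = 0.031 mm/year.
For B, 5743.0 / 0.031 = 185258.06 years ≈ 185258 varves.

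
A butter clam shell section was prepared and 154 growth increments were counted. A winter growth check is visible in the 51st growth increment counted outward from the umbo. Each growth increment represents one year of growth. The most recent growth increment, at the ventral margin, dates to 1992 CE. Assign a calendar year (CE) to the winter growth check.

Between growth increment 51 and the ventral margin there are 154 − 51 = 103 growth increments.
1992 − 103 = 1889 CE.

1889 CE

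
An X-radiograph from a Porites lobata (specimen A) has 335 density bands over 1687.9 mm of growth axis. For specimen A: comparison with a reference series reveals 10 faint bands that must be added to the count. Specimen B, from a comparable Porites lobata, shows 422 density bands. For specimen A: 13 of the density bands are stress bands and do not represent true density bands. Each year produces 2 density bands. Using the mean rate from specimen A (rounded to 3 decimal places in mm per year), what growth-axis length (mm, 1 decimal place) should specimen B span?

2145.4 mm

Specimen A: true density band count = 335 − 13 + 10 = 332.
Specimen A: with 2 density bands per year, 332 / 2 = 166 years.
A: 1687.9 mm over 166 years gives 1687.9 / 166 ≈ 10.168 mm per year.
Specimen B: dividing by 2 density bands per year: 422 / 2 = 211 years. B's length ≈ 10.168 × 211 = 2145.4 mm.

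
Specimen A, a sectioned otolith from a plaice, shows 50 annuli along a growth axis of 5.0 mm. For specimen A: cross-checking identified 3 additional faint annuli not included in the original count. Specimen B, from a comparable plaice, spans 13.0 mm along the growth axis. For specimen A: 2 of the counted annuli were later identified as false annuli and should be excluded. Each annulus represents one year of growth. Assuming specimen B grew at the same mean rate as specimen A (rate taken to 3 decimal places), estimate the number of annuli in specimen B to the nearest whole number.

133 annuli

Specimen A: correcting the raw count gives 50 − 2 + 3 = 51 true annuli.
A: 5.0 mm over 51 years gives 5.0 / 51 ≈ 0.098 mm/yr.
B spans 13.0 / 0.098 = 132.65 years ≈ 133 annuli.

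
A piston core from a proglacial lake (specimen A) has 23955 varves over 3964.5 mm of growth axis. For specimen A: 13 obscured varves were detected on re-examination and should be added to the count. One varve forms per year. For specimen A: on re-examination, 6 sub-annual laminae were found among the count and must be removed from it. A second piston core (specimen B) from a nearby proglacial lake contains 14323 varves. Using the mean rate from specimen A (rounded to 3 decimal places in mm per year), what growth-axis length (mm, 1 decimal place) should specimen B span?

Specimen A: correcting the raw count gives 23955 − 6 + 13 = 23962 true varves.
A: 3964.5 mm over 23962 years gives 3964.5 / 23962 ≈ 0.165 mm/year.
For B, 0.165 mm/year × 14323 years = 2363.3 mm.

2363.3 mm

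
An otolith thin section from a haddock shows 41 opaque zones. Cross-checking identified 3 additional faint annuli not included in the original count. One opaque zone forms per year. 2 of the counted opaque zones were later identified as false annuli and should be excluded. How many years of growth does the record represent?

True opaque zone count = 41 − 2 + 3 = 42.
With a one-to-one opaque zone periodicity this is 42 years.

42 years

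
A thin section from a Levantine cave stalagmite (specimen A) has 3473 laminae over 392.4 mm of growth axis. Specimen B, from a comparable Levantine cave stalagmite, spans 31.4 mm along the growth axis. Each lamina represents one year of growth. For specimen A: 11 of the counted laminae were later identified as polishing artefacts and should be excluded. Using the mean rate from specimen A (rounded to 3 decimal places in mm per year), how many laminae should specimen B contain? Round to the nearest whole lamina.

Specimen A: adjusted count: 3473 − 11 = 3462 laminae.
A: 392.4 mm over 3462 years gives 392.4 / 3462 ≈ 0.113 mm per year.
For B, 31.4 / 0.113 = 277.88 years ≈ 278 laminae.

278 laminae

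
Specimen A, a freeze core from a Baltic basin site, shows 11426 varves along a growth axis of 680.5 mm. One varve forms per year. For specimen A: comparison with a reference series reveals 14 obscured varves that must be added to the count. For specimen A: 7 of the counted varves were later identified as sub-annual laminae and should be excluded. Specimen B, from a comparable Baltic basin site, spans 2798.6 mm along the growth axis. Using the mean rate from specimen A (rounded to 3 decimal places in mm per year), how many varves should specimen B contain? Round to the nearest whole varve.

46643 varves

Specimen A: true varve count = 11426 − 7 + 14 = 11433.
A: Mean rate = 680.5 mm / 11433 years ≈ 0.060 mm/yr.
B spans 2798.6 / 0.060 = 46643.33 years ≈ 46643 varves.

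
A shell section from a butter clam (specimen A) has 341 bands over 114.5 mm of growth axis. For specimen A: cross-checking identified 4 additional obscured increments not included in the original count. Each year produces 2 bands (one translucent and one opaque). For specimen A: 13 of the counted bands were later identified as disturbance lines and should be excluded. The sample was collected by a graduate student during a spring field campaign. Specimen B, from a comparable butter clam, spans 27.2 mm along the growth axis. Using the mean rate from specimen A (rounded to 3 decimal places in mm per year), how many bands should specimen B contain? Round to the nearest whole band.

79 bands

Specimen A: true band count = 341 − 13 + 4 = 332.
Specimen A: 332 bands at 2 per year is 332 / 2 = 166 years.
A: Mean rate = 114.5 mm / 166 years ≈ 0.690 mm per year.
Specimen B: 27.2 mm / 0.690 mm per year = 39.42 years; at 2 bands per year that is 39.42 × 2 ≈ 79 bands.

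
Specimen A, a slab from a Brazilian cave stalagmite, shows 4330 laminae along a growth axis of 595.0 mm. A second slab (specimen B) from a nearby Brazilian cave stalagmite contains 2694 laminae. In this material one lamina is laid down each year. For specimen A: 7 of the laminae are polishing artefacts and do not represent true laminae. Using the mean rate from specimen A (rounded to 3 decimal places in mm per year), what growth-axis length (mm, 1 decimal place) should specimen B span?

Specimen A: correcting the raw count gives 4330 − 7 = 4323 true laminae.
A: Extension rate ≈ 595.0 / 4323 = 0.138 mm/yr.
B's length ≈ 0.138 × 2694 = 371.8 mm.

371.8 mm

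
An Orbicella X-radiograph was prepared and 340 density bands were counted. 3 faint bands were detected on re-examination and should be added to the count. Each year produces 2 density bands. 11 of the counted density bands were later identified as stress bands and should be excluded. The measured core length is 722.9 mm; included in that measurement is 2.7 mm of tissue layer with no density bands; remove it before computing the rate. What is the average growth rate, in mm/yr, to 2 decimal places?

4.34 mm/yr

After corrections the count is 340 − 11 + 3 = 332 density bands.
Dividing by 2 density bands per year: 332 / 2 = 166 years.
Removing the 2.7 mm offcut leaves 722.9 − 2.7 = 720.2 mm.
720.2 mm over 166 years gives 720.2 / 166 ≈ 4.34 mm/yr.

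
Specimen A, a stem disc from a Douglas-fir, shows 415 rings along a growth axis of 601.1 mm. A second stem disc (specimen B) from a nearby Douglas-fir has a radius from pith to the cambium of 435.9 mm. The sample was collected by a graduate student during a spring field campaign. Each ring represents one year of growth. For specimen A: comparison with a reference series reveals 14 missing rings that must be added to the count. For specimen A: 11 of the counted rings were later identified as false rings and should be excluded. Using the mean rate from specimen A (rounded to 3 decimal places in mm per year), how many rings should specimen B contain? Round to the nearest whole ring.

303 rings

Specimen A: adjusted count: 415 − 11 + 14 = 418 rings.
A: 601.1 mm over 418 years gives 601.1 / 418 ≈ 1.438 mm/yr.
For B, 435.9 / 1.438 = 303.13 years ≈ 303 rings.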